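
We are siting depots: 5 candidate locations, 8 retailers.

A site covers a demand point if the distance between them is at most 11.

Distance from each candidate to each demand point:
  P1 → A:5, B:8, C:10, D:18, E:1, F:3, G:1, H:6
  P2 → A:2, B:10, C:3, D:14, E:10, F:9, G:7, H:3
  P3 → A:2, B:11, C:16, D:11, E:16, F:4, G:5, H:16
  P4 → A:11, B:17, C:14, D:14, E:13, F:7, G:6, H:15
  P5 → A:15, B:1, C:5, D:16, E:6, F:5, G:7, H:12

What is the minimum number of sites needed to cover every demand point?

2

Coverage sets (demand points within 11 of each site):
  P1: {A, B, C, E, F, G, H}
  P2: {A, B, C, E, F, G, H}
  P3: {A, B, D, F, G}
  P4: {A, F, G}
  P5: {B, C, E, F, G}
No single site covers all 8 demand points.
But {P1, P3} covers everything, so the minimum is 2.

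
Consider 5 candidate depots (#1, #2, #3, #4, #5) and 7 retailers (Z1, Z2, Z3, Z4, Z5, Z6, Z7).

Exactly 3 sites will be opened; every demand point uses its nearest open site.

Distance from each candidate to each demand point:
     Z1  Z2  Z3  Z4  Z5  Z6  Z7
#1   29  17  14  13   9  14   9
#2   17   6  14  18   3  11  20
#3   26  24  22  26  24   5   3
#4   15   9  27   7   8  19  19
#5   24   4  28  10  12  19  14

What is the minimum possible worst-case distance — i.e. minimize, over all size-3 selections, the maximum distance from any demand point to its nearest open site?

15

Open {#1, #2, #4}.
  Farthest demand point is Z1 at distance 15 (to #4); all others are ≤ 15.
With {#1, #3, #4} the worst case is 15.
With {#1, #4, #5} the worst case is 15.
No size-3 selection achieves below 15.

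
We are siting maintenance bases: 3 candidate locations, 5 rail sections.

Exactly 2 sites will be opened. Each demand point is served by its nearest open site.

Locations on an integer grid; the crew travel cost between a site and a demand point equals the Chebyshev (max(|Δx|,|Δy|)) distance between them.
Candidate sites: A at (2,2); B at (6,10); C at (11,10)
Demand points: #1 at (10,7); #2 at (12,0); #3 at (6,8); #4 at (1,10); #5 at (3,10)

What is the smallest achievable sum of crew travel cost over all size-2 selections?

23

Open {B, C}.
  #1→C 3, #2→B 10, #3→B 2, #4→B 5, #5→B 3  ⇒ total 23.
Compare {A, B}: total 24.
Compare {A, C}: total 34.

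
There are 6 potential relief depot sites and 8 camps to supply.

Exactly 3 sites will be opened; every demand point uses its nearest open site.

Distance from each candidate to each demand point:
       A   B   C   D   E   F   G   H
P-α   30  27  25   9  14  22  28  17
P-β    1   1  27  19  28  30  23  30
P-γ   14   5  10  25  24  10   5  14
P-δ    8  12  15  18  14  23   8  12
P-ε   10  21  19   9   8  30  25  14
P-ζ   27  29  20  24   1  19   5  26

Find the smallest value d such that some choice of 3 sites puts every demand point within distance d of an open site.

12

Open {P-γ, P-δ, P-ε}.
  Farthest demand point is H at distance 12 (to P-δ); all others are ≤ 12.
With {P-α, P-β, P-γ} the worst case is 14.
With {P-α, P-γ, P-δ} the worst case is 14.
No size-3 selection achieves below 12.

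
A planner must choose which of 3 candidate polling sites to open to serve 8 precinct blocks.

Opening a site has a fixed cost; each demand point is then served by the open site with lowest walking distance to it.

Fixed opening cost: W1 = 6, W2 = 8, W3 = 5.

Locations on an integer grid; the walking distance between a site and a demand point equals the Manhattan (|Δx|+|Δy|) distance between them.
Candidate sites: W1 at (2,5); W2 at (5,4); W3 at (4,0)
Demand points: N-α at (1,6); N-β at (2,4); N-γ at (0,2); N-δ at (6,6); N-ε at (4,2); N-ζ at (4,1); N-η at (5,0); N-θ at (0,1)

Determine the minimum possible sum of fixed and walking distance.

Open {W1, W3}: assign each demand point to its cheapest open site.
  N-α→W1 2, N-β→W1 1, N-γ→W1 5, N-δ→W1 5, N-ε→W3 2, N-ζ→W3 1, N-η→W3 1, N-θ→W3 5
  walking distance 22, fixed 11 → total 33.
Compare {W1, W2, W3}: walking distance 20 + fixed 19 = 39.
Compare {W2, W3}: walking distance 27 + fixed 13 = 40.
Compare {W1, W2}: walking distance 28 + fixed 14 = 42.
All other subsets cost ≥ 39. Minimum total cost: 33.

33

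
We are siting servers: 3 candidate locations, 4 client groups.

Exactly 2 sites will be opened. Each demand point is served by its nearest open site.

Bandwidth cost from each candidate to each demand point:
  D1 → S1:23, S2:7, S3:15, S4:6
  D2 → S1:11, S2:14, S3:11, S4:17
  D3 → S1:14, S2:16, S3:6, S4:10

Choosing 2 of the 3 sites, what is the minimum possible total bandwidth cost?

Open {D1, D3}.
  S1→D3 14, S2→D1 7, S3→D3 6, S4→D1 6  ⇒ total 33.
Compare {D1, D2}: total 35.
Compare {D2, D3}: total 41.

33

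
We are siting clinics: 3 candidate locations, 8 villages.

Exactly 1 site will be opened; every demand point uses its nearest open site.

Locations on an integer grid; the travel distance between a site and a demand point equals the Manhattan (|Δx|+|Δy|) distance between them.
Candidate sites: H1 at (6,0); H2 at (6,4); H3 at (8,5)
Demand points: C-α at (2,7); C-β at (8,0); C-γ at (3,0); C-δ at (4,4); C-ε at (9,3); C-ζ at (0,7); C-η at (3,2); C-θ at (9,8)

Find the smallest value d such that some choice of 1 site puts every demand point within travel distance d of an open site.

9

Open {H2}.
  Farthest demand point is C-ζ at travel distance 9 (to H2); all others are ≤ 9.
With {H3} the worst case is 10.
With {H1} the worst case is 13.
No size-1 selection achieves below 9.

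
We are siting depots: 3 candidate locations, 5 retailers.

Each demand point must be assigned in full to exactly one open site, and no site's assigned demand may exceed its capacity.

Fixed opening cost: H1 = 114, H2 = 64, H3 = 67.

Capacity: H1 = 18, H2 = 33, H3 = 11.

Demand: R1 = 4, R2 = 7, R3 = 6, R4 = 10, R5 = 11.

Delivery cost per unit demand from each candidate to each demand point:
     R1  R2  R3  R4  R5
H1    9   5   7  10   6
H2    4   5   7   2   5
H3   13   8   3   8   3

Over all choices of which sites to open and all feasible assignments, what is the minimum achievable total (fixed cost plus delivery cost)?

Open {H2, H3}; cheapest assignment that respects the capacities:
  H2 (cap 33, load 32): R1, R2, R4, R5 — cost 4×4 + 7×5 + 10×2 + 11×5 = 126
  H3 (cap 11, load 6): R3 — cost 6×3 = 18
  Shipping 144, fixed 131 → total 275.
  Any other capacity-feasible assignment to {H2, H3} ships for at least 144.
Compare {H1, H2}: its best feasible assignment gives total 346.
Compare {H1, H2, H3}: its best feasible assignment gives total 389.
Every other set of open sites that can feasibly serve all demand totals ≥ 346 even under its best assignment. Minimum: 275.

275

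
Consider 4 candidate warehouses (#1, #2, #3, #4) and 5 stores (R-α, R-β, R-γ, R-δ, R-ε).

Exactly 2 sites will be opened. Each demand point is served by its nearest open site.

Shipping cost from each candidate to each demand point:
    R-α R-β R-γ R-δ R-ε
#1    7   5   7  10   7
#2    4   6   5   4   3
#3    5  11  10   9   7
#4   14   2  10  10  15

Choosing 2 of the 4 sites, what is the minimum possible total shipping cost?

18

Open {#2, #4}.
  R-α→#2 4, R-β→#4 2, R-γ→#2 5, R-δ→#2 4, R-ε→#2 3  ⇒ total 18.
Compare {#1, #2}: total 21.
Compare {#2, #3}: total 22.
No size-2 selection does better; minimum is 18.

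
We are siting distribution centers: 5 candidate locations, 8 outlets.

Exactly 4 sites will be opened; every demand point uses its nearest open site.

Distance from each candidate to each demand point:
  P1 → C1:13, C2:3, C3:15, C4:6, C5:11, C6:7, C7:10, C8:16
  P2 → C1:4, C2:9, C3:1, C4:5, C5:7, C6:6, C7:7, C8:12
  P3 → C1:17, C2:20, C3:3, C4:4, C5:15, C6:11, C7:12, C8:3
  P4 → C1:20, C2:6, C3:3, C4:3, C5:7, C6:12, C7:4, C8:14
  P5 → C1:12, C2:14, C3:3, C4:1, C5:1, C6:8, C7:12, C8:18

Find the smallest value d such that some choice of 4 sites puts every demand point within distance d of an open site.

6

Open {P2, P3, P4, P5}.
  Farthest demand point is C2 at distance 6 (to P4); all others are ≤ 6.
With {P1, P2, P3, P4} the worst case is 7.
With {P1, P2, P3, P5} the worst case is 7.
No size-4 selection achieves below 6.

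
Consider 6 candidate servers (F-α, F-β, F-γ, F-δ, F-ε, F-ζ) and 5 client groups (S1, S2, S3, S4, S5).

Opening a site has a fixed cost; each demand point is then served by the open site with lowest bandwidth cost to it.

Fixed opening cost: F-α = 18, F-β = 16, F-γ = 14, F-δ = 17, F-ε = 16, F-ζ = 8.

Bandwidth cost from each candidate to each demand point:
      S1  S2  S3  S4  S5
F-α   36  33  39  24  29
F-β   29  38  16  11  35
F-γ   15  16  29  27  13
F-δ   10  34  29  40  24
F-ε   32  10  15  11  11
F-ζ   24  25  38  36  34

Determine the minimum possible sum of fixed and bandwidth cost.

90

Open {F-δ, F-ε}: assign each demand point to its cheapest open site.
  S1→F-δ 10, S2→F-ε 10, S3→F-ε 15, S4→F-ε 11, S5→F-ε 11
  bandwidth cost 57, fixed 33 → total 90.
Compare {F-γ, F-ε}: bandwidth cost 62 + fixed 30 = 92.
Compare {F-ε}: bandwidth cost 79 + fixed 16 = 95.
Compare {F-ε, F-ζ}: bandwidth cost 71 + fixed 24 = 95.
All other subsets cost ≥ 92. Minimum total cost: 90.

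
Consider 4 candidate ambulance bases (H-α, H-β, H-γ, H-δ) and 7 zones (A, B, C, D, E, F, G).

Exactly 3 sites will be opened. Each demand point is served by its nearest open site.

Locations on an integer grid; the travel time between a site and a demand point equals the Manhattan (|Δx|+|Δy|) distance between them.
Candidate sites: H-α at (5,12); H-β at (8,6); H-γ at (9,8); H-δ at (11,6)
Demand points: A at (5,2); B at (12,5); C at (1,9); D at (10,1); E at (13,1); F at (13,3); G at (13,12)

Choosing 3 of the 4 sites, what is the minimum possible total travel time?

42

Open {H-α, H-β, H-δ}.
  A→H-β 7, B→H-δ 2, C→H-α 7, D→H-δ 6, E→H-δ 7, F→H-δ 5, G→H-α 8  ⇒ total 42.
Compare {H-β, H-γ, H-δ}: total 44.
Compare {H-α, H-γ, H-δ}: total 45.
No size-3 selection does better; minimum is 42.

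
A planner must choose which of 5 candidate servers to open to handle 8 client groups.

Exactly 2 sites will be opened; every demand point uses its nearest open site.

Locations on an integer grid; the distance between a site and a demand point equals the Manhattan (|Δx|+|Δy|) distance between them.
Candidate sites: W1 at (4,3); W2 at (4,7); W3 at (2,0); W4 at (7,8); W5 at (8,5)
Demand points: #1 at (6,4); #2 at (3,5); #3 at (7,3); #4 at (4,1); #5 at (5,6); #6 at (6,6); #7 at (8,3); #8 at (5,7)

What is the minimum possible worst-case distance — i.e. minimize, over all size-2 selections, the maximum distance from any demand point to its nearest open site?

Open {W1, W2}.
  Farthest demand point is #7 at distance 4 (to W1); all others are ≤ 4.
With {W1, W4} the worst case is 4.
With {W1, W3} the worst case is 5.
No size-2 selection achieves below 4.

4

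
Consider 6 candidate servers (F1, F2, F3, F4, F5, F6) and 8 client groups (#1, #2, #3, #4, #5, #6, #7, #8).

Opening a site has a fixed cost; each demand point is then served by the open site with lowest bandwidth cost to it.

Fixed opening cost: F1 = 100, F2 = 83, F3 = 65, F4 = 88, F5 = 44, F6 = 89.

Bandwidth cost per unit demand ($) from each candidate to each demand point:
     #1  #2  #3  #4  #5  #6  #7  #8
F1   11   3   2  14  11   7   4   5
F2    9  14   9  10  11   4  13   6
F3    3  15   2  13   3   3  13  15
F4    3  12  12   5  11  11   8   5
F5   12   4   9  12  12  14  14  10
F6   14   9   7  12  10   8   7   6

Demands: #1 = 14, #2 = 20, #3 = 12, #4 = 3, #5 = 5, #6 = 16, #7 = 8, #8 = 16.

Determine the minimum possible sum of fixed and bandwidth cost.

505

Open {F1, F3}: assign each demand point to its cheapest open site.
  #1→F3 14×3=42, #2→F1 20×3=60, #3→F1 12×2=24, #4→F3 3×13=39, #5→F3 5×3=15, #6→F3 16×3=48, #7→F1 8×4=32, #8→F1 16×5=80
  bandwidth cost 340, fixed 165 → total 505.
Compare {F1, F3, F5}: bandwidth cost 337 + fixed 209 = 546.
Compare {F3, F4, F5}: bandwidth cost 368 + fixed 197 = 565.
Compare {F1, F3, F4}: bandwidth cost 316 + fixed 253 = 569.
All other subsets cost ≥ 546. Minimum total cost: 505.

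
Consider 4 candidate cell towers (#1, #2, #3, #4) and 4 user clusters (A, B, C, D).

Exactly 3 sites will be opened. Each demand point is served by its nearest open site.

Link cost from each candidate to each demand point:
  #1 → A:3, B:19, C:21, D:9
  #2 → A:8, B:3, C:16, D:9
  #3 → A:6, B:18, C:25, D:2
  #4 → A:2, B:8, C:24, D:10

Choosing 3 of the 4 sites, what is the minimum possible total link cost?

23

Open {#2, #3, #4}.
  A→#4 2, B→#2 3, C→#2 16, D→#3 2  ⇒ total 23.
Compare {#1, #2, #3}: total 24.
Compare {#1, #2, #4}: total 30.
No size-3 selection does better; minimum is 23.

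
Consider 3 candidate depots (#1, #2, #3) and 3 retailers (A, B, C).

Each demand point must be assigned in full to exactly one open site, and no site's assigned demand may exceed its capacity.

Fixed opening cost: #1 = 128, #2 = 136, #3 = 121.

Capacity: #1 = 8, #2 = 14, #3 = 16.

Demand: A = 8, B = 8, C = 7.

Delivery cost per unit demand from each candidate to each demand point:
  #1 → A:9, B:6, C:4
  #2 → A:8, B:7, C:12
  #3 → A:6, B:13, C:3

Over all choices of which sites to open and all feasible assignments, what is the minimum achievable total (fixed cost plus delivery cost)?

Open {#1, #3}; cheapest assignment that respects the capacities:
  #1 (cap 8, load 8): B — cost 8×6 = 48
  #3 (cap 16, load 15): A, C — cost 8×6 + 7×3 = 69
  Shipping 117, fixed 249 → total 366.
  Any other capacity-feasible assignment to {#1, #3} ships for at least 117.
Compare {#2, #3}: its best feasible assignment gives total 382.
Compare {#1, #2, #3}: its best feasible assignment gives total 502.
Every other set of open sites that can feasibly serve all demand totals ≥ 382 even under its best assignment. Minimum: 366.

366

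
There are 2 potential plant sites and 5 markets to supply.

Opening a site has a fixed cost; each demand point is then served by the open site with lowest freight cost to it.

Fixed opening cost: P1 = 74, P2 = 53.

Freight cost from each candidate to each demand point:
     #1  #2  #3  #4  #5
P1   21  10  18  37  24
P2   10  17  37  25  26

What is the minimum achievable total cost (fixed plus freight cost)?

Open {P2}: assign each demand point to its cheapest open site.
  #1→P2 10, #2→P2 17, #3→P2 37, #4→P2 25, #5→P2 26
  freight cost 115, fixed 53 → total 168.
Compare {P1}: freight cost 110 + fixed 74 = 184.
Compare {P1, P2}: freight cost 87 + fixed 127 = 214.

168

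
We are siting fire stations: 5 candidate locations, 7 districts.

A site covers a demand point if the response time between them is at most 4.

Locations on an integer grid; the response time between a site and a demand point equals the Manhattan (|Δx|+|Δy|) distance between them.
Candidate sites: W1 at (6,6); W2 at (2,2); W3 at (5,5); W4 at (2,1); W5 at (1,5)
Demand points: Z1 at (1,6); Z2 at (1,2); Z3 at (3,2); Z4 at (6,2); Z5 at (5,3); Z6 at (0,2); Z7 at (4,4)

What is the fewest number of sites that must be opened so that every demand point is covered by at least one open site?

2

Coverage sets (demand points within 4 of each site):
  W1: {Z4, Z5, Z7}
  W2: {Z2, Z3, Z4, Z5, Z6, Z7}
  W3: {Z4, Z5, Z7}
  W4: {Z2, Z3, Z6}
  W5: {Z1, Z2, Z6, Z7}
No single site covers all 7 demand points.
But {W2, W5} covers everything, so the minimum is 2.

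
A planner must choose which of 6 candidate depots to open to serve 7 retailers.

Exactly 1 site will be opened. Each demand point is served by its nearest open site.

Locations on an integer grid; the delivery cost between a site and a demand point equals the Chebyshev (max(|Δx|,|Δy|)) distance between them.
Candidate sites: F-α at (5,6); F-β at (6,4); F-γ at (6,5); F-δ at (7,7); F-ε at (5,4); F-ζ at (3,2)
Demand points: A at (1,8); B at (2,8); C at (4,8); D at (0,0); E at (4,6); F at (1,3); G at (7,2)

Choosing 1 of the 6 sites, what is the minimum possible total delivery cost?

Open {F-α}.
  A→F-α 4, B→F-α 3, C→F-α 2, D→F-α 6, E→F-α 1, F→F-α 4, G→F-α 4  ⇒ total 24.
Compare {F-ε}: total 25.
Compare {F-β}: total 28.
No size-1 selection does better; minimum is 24.

24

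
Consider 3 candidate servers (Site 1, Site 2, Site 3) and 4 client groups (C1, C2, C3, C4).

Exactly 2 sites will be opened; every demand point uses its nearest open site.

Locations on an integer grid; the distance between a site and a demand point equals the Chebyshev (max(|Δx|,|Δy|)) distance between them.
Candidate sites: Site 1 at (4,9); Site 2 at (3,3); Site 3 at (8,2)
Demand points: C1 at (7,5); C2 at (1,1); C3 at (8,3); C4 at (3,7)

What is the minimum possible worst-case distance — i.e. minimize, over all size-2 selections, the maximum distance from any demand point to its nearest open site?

4

Open {Site 2, Site 3}.
  Farthest demand point is C4 at distance 4 (to Site 2); all others are ≤ 4.
With {Site 1, Site 2} the worst case is 5.
With {Site 1, Site 3} the worst case is 7.
No size-2 selection achieves below 4.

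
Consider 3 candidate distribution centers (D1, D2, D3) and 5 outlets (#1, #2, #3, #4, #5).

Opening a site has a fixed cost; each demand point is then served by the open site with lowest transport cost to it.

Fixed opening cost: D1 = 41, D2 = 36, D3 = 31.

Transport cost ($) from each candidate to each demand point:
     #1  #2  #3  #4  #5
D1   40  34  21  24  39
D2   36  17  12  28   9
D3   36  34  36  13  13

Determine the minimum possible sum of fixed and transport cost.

138

Open {D2}: assign each demand point to its cheapest open site.
  #1→D2 36, #2→D2 17, #3→D2 12, #4→D2 28, #5→D2 9
  transport cost 102, fixed 36 → total 138.
Compare {D2, D3}: transport cost 87 + fixed 67 = 154.
Compare {D3}: transport cost 132 + fixed 31 = 163.
Compare {D1, D2}: transport cost 98 + fixed 77 = 175.
All other subsets cost ≥ 154. Minimum total cost: 138.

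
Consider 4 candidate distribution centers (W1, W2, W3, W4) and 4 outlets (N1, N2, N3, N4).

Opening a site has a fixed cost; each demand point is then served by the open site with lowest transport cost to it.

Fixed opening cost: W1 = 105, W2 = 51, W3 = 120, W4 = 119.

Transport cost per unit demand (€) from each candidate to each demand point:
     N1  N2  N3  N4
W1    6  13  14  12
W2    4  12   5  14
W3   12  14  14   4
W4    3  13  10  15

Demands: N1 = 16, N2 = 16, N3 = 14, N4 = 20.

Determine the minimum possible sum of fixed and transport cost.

577

Open {W2, W3}: assign each demand point to its cheapest open site.
  N1→W2 16×4=64, N2→W2 16×12=192, N3→W2 14×5=70, N4→W3 20×4=80
  transport cost 406, fixed 171 → total 577.
Compare {W2}: transport cost 606 + fixed 51 = 657.
Compare {W2, W3, W4}: transport cost 390 + fixed 290 = 680.
Compare {W1, W2, W3}: transport cost 406 + fixed 276 = 682.
All other subsets cost ≥ 657. Minimum total cost: 577.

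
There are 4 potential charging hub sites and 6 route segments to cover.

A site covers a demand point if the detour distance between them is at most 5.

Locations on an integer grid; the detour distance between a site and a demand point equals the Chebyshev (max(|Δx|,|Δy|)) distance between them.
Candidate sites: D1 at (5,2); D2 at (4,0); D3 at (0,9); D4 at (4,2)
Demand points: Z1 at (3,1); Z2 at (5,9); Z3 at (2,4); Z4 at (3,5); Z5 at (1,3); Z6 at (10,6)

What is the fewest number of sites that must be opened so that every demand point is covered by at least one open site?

Coverage sets (demand points within 5 of each site):
  D1: {Z1, Z3, Z4, Z5, Z6}
  D2: {Z1, Z3, Z4, Z5}
  D3: {Z2, Z3, Z4}
  D4: {Z1, Z3, Z4, Z5}
No single site covers all 6 demand points.
But {D1, D3} covers everything, so the minimum is 2.

2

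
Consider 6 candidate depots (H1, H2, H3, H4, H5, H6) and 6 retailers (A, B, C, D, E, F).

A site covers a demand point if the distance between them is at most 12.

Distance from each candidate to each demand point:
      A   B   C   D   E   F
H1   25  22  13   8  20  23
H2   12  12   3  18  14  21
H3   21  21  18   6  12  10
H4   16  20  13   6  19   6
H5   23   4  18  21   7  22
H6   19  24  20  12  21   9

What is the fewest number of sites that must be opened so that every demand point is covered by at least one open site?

Coverage sets (demand points within 12 of each site):
  H1: {D}
  H2: {A, B, C}
  H3: {D, E, F}
  H4: {D, F}
  H5: {B, E}
  H6: {D, F}
No single site covers all 6 demand points.
But {H2, H3} covers everything, so the minimum is 2.

2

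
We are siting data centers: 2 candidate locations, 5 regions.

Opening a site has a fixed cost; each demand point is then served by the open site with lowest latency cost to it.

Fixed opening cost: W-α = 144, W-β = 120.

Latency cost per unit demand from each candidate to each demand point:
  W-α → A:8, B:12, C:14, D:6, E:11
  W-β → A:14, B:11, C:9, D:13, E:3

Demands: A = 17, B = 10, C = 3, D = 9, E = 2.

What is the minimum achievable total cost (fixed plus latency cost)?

Open {W-α}: assign each demand point to its cheapest open site.
  A→W-α 17×8=136, B→W-α 10×12=120, C→W-α 3×14=42, D→W-α 9×6=54, E→W-α 2×11=22
  latency cost 374, fixed 144 → total 518.
Compare {W-α, W-β}: latency cost 333 + fixed 264 = 597.
Compare {W-β}: latency cost 498 + fixed 120 = 618.

518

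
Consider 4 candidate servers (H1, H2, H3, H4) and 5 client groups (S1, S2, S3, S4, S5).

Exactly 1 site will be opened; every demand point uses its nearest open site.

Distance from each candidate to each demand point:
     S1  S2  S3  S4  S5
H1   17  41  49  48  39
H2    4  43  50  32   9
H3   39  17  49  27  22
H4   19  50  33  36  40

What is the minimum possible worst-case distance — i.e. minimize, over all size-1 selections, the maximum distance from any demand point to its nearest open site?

Open {H1}.
  Farthest demand point is S3 at distance 49 (to H1); all others are ≤ 49.
With {H3} the worst case is 49.
With {H2} the worst case is 50.
No size-1 selection achieves below 49.

49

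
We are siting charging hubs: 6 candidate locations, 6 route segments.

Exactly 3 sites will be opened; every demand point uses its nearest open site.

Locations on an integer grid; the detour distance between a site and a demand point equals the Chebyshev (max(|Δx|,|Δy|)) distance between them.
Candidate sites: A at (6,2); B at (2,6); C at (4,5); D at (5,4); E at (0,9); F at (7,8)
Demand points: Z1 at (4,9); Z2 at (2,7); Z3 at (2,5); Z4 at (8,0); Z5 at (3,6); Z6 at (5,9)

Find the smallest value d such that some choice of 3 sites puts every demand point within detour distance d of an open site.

Open {A, B, C}.
  Farthest demand point is Z1 at detour distance 3 (to B); all others are ≤ 3.
With {A, B, D} the worst case is 3.
With {A, B, E} the worst case is 3.
No size-3 selection achieves below 3.

3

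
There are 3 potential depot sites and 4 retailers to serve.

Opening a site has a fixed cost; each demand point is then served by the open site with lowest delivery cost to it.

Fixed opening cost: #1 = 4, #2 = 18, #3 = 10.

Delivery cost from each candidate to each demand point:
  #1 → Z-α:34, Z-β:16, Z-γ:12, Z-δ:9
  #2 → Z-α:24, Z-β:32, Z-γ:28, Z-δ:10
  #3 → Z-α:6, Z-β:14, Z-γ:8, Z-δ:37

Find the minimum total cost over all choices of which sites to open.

51

Open {#1, #3}: assign each demand point to its cheapest open site.
  Z-α→#3 6, Z-β→#3 14, Z-γ→#3 8, Z-δ→#1 9
  delivery cost 37, fixed 14 → total 51.
Compare {#2, #3}: delivery cost 38 + fixed 28 = 66.
Compare {#1, #2, #3}: delivery cost 37 + fixed 32 = 69.
Compare {#1}: delivery cost 71 + fixed 4 = 75.
All other subsets cost ≥ 66. Minimum total cost: 51.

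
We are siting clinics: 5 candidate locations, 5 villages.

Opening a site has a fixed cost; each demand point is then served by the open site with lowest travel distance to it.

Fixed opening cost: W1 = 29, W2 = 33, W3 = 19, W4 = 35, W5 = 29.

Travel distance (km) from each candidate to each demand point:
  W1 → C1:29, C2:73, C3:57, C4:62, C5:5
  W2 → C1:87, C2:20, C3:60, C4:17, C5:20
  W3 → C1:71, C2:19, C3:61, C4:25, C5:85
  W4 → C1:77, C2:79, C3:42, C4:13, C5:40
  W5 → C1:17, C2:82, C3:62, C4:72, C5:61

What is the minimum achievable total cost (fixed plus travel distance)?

183

Open {W1, W3}: assign each demand point to its cheapest open site.
  C1→W1 29, C2→W3 19, C3→W1 57, C4→W3 25, C5→W1 5
  travel distance 135, fixed 48 → total 183.
Compare {W1, W2}: travel distance 128 + fixed 62 = 190.
Compare {W1, W3, W4}: travel distance 108 + fixed 83 = 191.
Compare {W2, W5}: travel distance 134 + fixed 62 = 196.
All other subsets cost ≥ 190. Minimum total cost: 183.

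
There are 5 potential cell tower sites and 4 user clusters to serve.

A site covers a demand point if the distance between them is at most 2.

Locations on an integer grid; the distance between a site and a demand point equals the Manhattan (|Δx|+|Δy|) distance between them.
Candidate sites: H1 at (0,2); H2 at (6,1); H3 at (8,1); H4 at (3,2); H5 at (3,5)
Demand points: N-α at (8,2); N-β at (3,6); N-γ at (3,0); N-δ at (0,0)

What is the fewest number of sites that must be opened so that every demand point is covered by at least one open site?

4

Coverage sets (demand points within 2 of each site):
  H1: {N-δ}
  H2: {}
  H3: {N-α}
  H4: {N-γ}
  H5: {N-β}
No 3 sites suffice: every size-3 union leaves at least one demand point uncovered.
But {H1, H3, H4, H5} covers everything, so the minimum is 4.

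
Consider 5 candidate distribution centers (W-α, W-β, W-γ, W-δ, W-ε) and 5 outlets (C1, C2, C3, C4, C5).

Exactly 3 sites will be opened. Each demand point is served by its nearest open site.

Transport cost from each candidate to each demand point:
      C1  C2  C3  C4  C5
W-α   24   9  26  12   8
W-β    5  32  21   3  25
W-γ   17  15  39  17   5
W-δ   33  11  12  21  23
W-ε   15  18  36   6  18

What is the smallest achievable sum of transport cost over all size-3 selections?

36

Open {W-β, W-γ, W-δ}.
  C1→W-β 5, C2→W-δ 11, C3→W-δ 12, C4→W-β 3, C5→W-γ 5  ⇒ total 36.
Compare {W-α, W-β, W-δ}: total 37.
Compare {W-α, W-β, W-γ}: total 43.
No size-3 selection does better; minimum is 36.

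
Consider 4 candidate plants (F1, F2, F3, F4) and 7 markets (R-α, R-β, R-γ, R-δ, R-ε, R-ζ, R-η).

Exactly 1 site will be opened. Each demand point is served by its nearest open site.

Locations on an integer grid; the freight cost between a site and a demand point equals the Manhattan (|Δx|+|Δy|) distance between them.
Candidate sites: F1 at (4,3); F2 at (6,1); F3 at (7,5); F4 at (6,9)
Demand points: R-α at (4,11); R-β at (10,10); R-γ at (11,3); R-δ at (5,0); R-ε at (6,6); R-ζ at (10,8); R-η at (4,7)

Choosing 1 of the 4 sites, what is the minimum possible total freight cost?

Open {F4}.
  R-α→F4 4, R-β→F4 5, R-γ→F4 11, R-δ→F4 10, R-ε→F4 3, R-ζ→F4 5, R-η→F4 4  ⇒ total 42.
Compare {F3}: total 43.
Compare {F1}: total 52.
No size-1 selection does better; minimum is 42.

42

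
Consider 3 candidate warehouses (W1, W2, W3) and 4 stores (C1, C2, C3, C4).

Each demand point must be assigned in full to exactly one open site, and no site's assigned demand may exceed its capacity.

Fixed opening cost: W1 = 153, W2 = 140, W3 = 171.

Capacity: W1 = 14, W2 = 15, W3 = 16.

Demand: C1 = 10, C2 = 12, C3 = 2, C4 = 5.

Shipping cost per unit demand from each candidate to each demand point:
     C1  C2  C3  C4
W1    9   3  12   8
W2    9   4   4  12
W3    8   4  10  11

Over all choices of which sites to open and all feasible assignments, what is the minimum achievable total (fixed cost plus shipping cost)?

502

Open {W2, W3}; cheapest assignment that respects the capacities:
  W2 (cap 15, load 14): C2, C3 — cost 12×4 + 2×4 = 56
  W3 (cap 16, load 15): C1, C4 — cost 10×8 + 5×11 = 135
  Shipping 191, fixed 311 → total 502.
  Any other capacity-feasible assignment to {W2, W3} ships for at least 191.
Compare {W1, W2}: its best feasible assignment gives total 503.
Compare {W1, W3}: its best feasible assignment gives total 519.
Every other set of open sites that can feasibly serve all demand totals ≥ 503 even under its best assignment. Minimum: 502.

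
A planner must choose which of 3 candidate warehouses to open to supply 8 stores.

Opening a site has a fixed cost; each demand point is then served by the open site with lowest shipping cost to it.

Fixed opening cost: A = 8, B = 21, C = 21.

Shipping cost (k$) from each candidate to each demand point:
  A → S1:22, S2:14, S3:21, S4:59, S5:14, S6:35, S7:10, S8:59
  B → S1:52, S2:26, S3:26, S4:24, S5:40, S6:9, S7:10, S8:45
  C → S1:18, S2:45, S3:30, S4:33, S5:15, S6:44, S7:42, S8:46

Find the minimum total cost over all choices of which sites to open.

Open {A, B}: assign each demand point to its cheapest open site.
  S1→A 22, S2→A 14, S3→A 21, S4→B 24, S5→A 14, S6→B 9, S7→A 10, S8→B 45
  shipping cost 159, fixed 29 → total 188.
Compare {A, B, C}: shipping cost 155 + fixed 50 = 205.
Compare {B, C}: shipping cost 173 + fixed 42 = 215.
Compare {A, C}: shipping cost 191 + fixed 29 = 220.
All other subsets cost ≥ 205. Minimum total cost: 188.

188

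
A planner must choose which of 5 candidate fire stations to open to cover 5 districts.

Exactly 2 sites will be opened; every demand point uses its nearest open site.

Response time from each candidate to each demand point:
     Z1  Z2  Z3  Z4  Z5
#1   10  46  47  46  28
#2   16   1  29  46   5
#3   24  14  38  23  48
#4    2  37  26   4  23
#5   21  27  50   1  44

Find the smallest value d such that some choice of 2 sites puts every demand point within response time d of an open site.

26

Open {#2, #4}.
  Farthest demand point is Z3 at response time 26 (to #4); all others are ≤ 26.
With {#3, #4} the worst case is 26.
With {#4, #5} the worst case is 27.
No size-2 selection achieves below 26.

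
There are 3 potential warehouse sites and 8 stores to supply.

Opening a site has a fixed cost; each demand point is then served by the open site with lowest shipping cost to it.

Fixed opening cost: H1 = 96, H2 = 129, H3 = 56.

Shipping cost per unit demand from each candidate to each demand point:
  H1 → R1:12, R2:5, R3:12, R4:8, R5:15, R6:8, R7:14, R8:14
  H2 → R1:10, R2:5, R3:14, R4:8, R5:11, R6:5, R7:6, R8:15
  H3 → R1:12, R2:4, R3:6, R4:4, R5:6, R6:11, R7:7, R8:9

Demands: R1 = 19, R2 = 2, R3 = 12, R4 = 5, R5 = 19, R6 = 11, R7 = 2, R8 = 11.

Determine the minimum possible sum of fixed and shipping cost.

732

Open {H3}: assign each demand point to its cheapest open site.
  R1→H3 19×12=228, R2→H3 2×4=8, R3→H3 12×6=72, R4→H3 5×4=20, R5→H3 19×6=114, R6→H3 11×11=121, R7→H3 2×7=14, R8→H3 11×9=99
  shipping cost 676, fixed 56 → total 732.
Compare {H2, H3}: shipping cost 570 + fixed 185 = 755.
Compare {H1, H3}: shipping cost 643 + fixed 152 = 795.
Compare {H1, H2, H3}: shipping cost 570 + fixed 281 = 851.
All other subsets cost ≥ 755. Minimum total cost: 732.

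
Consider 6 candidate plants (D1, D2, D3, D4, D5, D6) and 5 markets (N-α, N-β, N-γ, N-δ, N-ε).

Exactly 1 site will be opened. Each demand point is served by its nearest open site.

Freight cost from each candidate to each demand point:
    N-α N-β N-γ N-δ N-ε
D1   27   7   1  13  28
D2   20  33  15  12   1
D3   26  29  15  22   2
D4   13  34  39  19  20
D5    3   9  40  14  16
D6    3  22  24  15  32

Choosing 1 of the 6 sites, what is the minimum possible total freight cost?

Open {D1}.
  N-α→D1 27, N-β→D1 7, N-γ→D1 1, N-δ→D1 13, N-ε→D1 28  ⇒ total 76.
Compare {D2}: total 81.
Compare {D5}: total 82.
No size-1 selection does better; minimum is 76.

76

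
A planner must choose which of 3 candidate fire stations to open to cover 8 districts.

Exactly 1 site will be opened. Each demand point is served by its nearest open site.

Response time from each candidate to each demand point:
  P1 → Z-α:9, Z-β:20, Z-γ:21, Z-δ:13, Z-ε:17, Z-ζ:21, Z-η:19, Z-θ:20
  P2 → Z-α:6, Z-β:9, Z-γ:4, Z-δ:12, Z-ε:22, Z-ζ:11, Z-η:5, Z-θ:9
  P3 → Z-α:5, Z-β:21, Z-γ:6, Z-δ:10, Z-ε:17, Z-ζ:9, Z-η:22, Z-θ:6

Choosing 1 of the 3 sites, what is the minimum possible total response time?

Open {P2}.
  Z-α→P2 6, Z-β→P2 9, Z-γ→P2 4, Z-δ→P2 12, Z-ε→P2 22, Z-ζ→P2 11, Z-η→P2 5, Z-θ→P2 9  ⇒ total 78.
Compare {P3}: total 96.
Compare {P1}: total 140.

78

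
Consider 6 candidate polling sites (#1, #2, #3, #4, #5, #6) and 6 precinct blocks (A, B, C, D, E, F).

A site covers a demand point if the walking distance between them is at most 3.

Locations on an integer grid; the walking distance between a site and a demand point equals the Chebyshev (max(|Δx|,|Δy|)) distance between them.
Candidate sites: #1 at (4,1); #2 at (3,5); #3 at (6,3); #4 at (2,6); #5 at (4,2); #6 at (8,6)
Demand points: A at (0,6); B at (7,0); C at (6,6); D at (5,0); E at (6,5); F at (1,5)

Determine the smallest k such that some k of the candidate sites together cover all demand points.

Coverage sets (demand points within 3 of each site):
  #1: {B, D}
  #2: {A, C, E, F}
  #3: {B, C, D, E}
  #4: {A, F}
  #5: {B, D, E, F}
  #6: {C, E}
No single site covers all 6 demand points.
But {#1, #2} covers everything, so the minimum is 2.

2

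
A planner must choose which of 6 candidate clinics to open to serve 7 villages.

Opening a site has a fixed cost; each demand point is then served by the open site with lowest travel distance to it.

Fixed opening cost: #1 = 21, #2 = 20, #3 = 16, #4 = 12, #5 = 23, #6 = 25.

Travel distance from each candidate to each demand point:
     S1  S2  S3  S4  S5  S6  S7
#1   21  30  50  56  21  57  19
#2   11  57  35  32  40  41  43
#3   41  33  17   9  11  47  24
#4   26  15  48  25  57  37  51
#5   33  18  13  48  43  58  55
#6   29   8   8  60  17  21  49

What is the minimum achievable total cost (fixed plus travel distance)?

151

Open {#3, #6}: assign each demand point to its cheapest open site.
  S1→#6 29, S2→#6 8, S3→#6 8, S4→#3 9, S5→#3 11, S6→#6 21, S7→#3 24
  travel distance 110, fixed 41 → total 151.
Compare {#2, #3, #6}: travel distance 92 + fixed 61 = 153.
Compare {#1, #3, #6}: travel distance 97 + fixed 62 = 159.
Compare {#3, #4, #6}: travel distance 107 + fixed 53 = 160.
All other subsets cost ≥ 153. Minimum total cost: 151.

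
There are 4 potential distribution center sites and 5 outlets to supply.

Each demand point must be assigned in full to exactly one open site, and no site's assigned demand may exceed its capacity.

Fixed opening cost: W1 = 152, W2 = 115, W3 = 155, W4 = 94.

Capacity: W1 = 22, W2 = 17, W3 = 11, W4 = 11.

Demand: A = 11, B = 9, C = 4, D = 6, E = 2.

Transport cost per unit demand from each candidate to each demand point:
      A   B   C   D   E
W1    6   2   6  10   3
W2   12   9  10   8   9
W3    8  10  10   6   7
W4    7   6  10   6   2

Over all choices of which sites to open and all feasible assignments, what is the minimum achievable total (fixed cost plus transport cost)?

412

Open {W1, W4}; cheapest assignment that respects the capacities:
  W1 (cap 22, load 22): A, B, E — cost 11×6 + 9×2 + 2×3 = 90
  W4 (cap 11, load 10): C, D — cost 4×10 + 6×6 = 76
  Shipping 166, fixed 246 → total 412.
  Any other capacity-feasible assignment to {W1, W4} ships for at least 166.
Compare {W1, W2}: its best feasible assignment gives total 445.
Compare {W1, W3}: its best feasible assignment gives total 473.
Every other set of open sites that can feasibly serve all demand totals ≥ 445 even under its best assignment. Minimum: 412.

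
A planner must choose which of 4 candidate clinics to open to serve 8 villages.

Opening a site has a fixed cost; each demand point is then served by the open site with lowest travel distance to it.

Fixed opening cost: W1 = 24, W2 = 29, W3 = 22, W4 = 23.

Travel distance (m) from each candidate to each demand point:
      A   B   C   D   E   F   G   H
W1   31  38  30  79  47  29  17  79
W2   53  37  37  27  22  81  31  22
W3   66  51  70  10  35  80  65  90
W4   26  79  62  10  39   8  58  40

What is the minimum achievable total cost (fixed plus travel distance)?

Open {W2, W4}: assign each demand point to its cheapest open site.
  A→W4 26, B→W2 37, C→W2 37, D→W4 10, E→W2 22, F→W4 8, G→W2 31, H→W2 22
  travel distance 193, fixed 52 → total 245.
Compare {W1, W2, W4}: travel distance 172 + fixed 76 = 248.
Compare {W1, W4}: travel distance 208 + fixed 47 = 255.
Compare {W2, W3, W4}: travel distance 193 + fixed 74 = 267.
All other subsets cost ≥ 248. Minimum total cost: 245.

245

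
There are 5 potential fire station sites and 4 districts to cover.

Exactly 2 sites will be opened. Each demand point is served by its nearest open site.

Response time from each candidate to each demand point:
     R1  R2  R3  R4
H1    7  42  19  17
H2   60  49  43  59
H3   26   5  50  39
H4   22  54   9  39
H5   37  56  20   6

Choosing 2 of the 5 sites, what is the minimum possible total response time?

48

Open {H1, H3}.
  R1→H1 7, R2→H3 5, R3→H1 19, R4→H1 17  ⇒ total 48.
Compare {H3, H5}: total 57.
Compare {H1, H5}: total 74.
No size-2 selection does better; minimum is 48.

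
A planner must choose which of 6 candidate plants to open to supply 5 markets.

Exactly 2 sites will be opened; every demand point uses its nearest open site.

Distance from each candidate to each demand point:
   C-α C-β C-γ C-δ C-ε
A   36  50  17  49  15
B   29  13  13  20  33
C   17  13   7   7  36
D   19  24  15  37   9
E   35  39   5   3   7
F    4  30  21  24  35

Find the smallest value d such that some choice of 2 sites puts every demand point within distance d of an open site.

17

Open {A, C}.
  Farthest demand point is C-α at distance 17 (to C); all others are ≤ 17.
With {C, D} the worst case is 17.
With {C, E} the worst case is 17.
No size-2 selection achieves below 17.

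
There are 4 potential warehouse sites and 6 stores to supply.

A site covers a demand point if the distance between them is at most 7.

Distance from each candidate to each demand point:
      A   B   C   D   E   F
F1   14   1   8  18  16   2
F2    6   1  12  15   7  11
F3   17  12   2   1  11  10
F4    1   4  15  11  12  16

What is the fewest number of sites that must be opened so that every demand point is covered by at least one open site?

3

Coverage sets (demand points within 7 of each site):
  F1: {B, F}
  F2: {A, B, E}
  F3: {C, D}
  F4: {A, B}
No 2 sites suffice: every size-2 union leaves at least one demand point uncovered.
But {F1, F2, F3} covers everything, so the minimum is 3.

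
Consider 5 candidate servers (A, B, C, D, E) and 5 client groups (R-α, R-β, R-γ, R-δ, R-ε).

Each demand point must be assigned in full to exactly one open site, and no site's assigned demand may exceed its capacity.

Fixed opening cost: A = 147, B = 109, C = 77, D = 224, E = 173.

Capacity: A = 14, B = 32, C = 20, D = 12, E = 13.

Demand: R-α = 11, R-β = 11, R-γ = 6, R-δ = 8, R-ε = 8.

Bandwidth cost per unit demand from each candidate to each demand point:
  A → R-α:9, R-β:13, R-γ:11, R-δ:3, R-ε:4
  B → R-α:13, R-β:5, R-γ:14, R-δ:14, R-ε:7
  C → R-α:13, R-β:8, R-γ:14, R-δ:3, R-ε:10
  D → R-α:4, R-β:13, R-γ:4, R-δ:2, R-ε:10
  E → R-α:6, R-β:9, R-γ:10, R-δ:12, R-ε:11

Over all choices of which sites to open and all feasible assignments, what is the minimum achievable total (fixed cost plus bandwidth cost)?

Open {B, C}; cheapest assignment that respects the capacities:
  B (cap 32, load 30): R-α, R-β, R-ε — cost 11×13 + 11×5 + 8×7 = 254
  C (cap 20, load 14): R-γ, R-δ — cost 6×14 + 8×3 = 108
  Shipping 362, fixed 186 → total 548.
  Any other capacity-feasible assignment to {B, C} ships for at least 362.
Compare {A, B}: its best feasible assignment gives total 600.
Compare {B, C, E}: its best feasible assignment gives total 644.
Every other set of open sites that can feasibly serve all demand totals ≥ 600 even under its best assignment. Minimum: 548.

548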